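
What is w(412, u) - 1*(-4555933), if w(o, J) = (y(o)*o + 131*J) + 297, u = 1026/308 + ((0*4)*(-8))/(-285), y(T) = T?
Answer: 727867199/154 ≈ 4.7264e+6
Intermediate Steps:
u = 513/154 (u = 1026*(1/308) + (0*(-8))*(-1/285) = 513/154 + 0*(-1/285) = 513/154 + 0 = 513/154 ≈ 3.3312)
w(o, J) = 297 + o² + 131*J (w(o, J) = (o*o + 131*J) + 297 = (o² + 131*J) + 297 = 297 + o² + 131*J)
w(412, u) - 1*(-4555933) = (297 + 412² + 131*(513/154)) - 1*(-4555933) = (297 + 169744 + 67203/154) + 4555933 = 26253517/154 + 4555933 = 727867199/154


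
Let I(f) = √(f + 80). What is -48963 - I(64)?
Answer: -48975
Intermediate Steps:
I(f) = √(80 + f)
-48963 - I(64) = -48963 - √(80 + 64) = -48963 - √144 = -48963 - 1*12 = -48963 - 12 = -48975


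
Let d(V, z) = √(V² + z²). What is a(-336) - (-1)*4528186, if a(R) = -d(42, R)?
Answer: 4528186 - 42*√65 ≈ 4.5278e+6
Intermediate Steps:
a(R) = -√(1764 + R²) (a(R) = -√(42² + R²) = -√(1764 + R²))
a(-336) - (-1)*4528186 = -√(1764 + (-336)²) - (-1)*4528186 = -√(1764 + 112896) - 1*(-4528186) = -√114660 + 4528186 = -42*√65 + 4528186 = 4528186 - 42*√65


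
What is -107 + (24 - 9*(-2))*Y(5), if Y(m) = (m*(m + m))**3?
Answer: 5249893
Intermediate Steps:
Y(m) = 8*m**6 (Y(m) = (m*(2*m))**3 = (2*m**2)**3 = 8*m**6)
-107 + (24 - 9*(-2))*Y(5) = -107 + (24 - 9*(-2))*(8*5**6) = -107 + (24 - 1*(-18))*(8*15625) = -107 + (24 + 18)*125000 = -107 + 42*125000 = -107 + 5250000 = 5249893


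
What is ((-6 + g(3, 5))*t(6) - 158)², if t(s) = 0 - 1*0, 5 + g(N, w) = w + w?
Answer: 24964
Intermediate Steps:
g(N, w) = -5 + 2*w (g(N, w) = -5 + (w + w) = -5 + 2*w)
t(s) = 0 (t(s) = 0 + 0 = 0)
((-6 + g(3, 5))*t(6) - 158)² = ((-6 + (-5 + 2*5))*0 - 158)² = ((-6 + (-5 + 10))*0 - 158)² = ((-6 + 5)*0 - 158)² = (-1*0 - 158)² = (0 - 158)² = (-158)² = 24964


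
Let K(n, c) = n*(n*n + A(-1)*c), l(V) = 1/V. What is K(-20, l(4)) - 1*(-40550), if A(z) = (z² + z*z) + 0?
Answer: 32540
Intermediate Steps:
A(z) = 2*z² (A(z) = (z² + z²) + 0 = 2*z² + 0 = 2*z²)
K(n, c) = n*(n² + 2*c) (K(n, c) = n*(n*n + (2*(-1)²)*c) = n*(n² + (2*1)*c) = n*(n² + 2*c))
K(-20, l(4)) - 1*(-40550) = -20*((-20)² + 2/4) - 1*(-40550) = -20*(400 + 2*(¼)) + 40550 = -20*(400 + ½) + 40550 = -20*801/2 + 40550 = -8010 + 40550 = 32540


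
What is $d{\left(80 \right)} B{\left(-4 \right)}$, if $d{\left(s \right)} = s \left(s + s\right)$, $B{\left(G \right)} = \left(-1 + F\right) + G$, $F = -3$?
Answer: $-102400$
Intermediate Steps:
$B{\left(G \right)} = -4 + G$ ($B{\left(G \right)} = \left(-1 - 3\right) + G = -4 + G$)
$d{\left(s \right)} = 2 s^{2}$ ($d{\left(s \right)} = s 2 s = 2 s^{2}$)
$d{\left(80 \right)} B{\left(-4 \right)} = 2 \cdot 80^{2} \left(-4 - 4\right) = 2 \cdot 6400 \left(-8\right) = 12800 \left(-8\right) = -102400$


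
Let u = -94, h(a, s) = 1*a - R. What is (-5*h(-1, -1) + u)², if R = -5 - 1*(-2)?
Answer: 10816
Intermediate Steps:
R = -3 (R = -5 + 2 = -3)
h(a, s) = 3 + a (h(a, s) = 1*a - 1*(-3) = a + 3 = 3 + a)
(-5*h(-1, -1) + u)² = (-5*(3 - 1) - 94)² = (-5*2 - 94)² = (-10 - 94)² = (-104)² = 10816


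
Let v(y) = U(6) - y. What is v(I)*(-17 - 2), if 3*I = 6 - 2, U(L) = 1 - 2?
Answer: 133/3 ≈ 44.333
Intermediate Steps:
U(L) = -1
I = 4/3 (I = (6 - 2)/3 = (⅓)*4 = 4/3 ≈ 1.3333)
v(y) = -1 - y
v(I)*(-17 - 2) = (-1 - 1*4/3)*(-17 - 2) = (-1 - 4/3)*(-19) = -7/3*(-19) = 133/3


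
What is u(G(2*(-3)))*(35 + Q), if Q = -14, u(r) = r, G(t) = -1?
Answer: -21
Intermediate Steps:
u(G(2*(-3)))*(35 + Q) = -(35 - 14) = -1*21 = -21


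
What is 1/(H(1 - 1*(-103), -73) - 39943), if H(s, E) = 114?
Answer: -1/39829 ≈ -2.5107e-5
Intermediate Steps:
1/(H(1 - 1*(-103), -73) - 39943) = 1/(114 - 39943) = 1/(-39829) = -1/39829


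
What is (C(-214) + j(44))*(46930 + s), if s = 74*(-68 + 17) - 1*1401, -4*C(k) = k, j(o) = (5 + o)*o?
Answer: 184515345/2 ≈ 9.2258e+7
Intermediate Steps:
j(o) = o*(5 + o)
C(k) = -k/4
s = -5175 (s = 74*(-51) - 1401 = -3774 - 1401 = -5175)
(C(-214) + j(44))*(46930 + s) = (-¼*(-214) + 44*(5 + 44))*(46930 - 5175) = (107/2 + 44*49)*41755 = (107/2 + 2156)*41755 = (4419/2)*41755 = 184515345/2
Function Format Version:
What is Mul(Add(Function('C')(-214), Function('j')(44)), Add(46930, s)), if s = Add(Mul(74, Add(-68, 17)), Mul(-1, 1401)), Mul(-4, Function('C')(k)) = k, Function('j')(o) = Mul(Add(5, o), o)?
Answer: Rational(184515345, 2) ≈ 9.2258e+7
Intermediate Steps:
Function('j')(o) = Mul(o, Add(5, o))
Function('C')(k) = Mul(Rational(-1, 4), k)
s = -5175 (s = Add(Mul(74, -51), -1401) = Add(-3774, -1401) = -5175)
Mul(Add(Function('C')(-214), Function('j')(44)), Add(46930, s)) = Mul(Add(Mul(Rational(-1, 4), -214), Mul(44, Add(5, 44))), Add(46930, -5175)) = Mul(Add(Rational(107, 2), Mul(44, 49)), 41755) = Mul(Add(Rational(107, 2), 2156), 41755) = Mul(Rational(4419, 2), 41755) = Rational(184515345, 2)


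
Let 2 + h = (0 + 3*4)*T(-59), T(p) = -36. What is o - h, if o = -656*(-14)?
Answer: 9618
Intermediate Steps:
h = -434 (h = -2 + (0 + 3*4)*(-36) = -2 + (0 + 12)*(-36) = -2 + 12*(-36) = -2 - 432 = -434)
o = 9184 (o = -41*(-224) = 9184)
o - h = 9184 - 1*(-434) = 9184 + 434 = 9618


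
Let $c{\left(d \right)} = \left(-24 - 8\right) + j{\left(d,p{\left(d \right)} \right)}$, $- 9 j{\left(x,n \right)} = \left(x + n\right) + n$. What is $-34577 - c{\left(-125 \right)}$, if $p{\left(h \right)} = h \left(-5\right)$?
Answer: $-34420$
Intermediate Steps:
$p{\left(h \right)} = - 5 h$
$j{\left(x,n \right)} = - \frac{2 n}{9} - \frac{x}{9}$ ($j{\left(x,n \right)} = - \frac{\left(x + n\right) + n}{9} = - \frac{\left(n + x\right) + n}{9} = - \frac{x + 2 n}{9} = - \frac{2 n}{9} - \frac{x}{9}$)
$c{\left(d \right)} = -32 + d$ ($c{\left(d \right)} = \left(-24 - 8\right) - \left(\frac{d}{9} + \frac{2}{9} \left(-5\right) d\right) = -32 + \left(\frac{10 d}{9} - \frac{d}{9}\right) = -32 + d$)
$-34577 - c{\left(-125 \right)} = -34577 - \left(-32 - 125\right) = -34577 - -157 = -34577 + 157 = -34420$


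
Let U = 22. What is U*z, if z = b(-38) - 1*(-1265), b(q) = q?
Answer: 26994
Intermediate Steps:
z = 1227 (z = -38 - 1*(-1265) = -38 + 1265 = 1227)
U*z = 22*1227 = 26994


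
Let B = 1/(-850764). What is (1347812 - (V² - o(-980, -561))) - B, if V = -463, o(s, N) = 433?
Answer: 964660881265/850764 ≈ 1.1339e+6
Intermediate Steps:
B = -1/850764 ≈ -1.1754e-6
(1347812 - (V² - o(-980, -561))) - B = (1347812 - ((-463)² - 1*433)) - 1*(-1/850764) = (1347812 - (214369 - 433)) + 1/850764 = (1347812 - 1*213936) + 1/850764 = (1347812 - 213936) + 1/850764 = 1133876 + 1/850764 = 964660881265/850764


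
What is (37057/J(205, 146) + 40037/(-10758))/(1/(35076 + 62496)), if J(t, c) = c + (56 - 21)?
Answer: 6365150221358/324533 ≈ 1.9613e+7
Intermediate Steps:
J(t, c) = 35 + c (J(t, c) = c + 35 = 35 + c)
(37057/J(205, 146) + 40037/(-10758))/(1/(35076 + 62496)) = (37057/(35 + 146) + 40037/(-10758))/(1/(35076 + 62496)) = (37057/181 + 40037*(-1/10758))/(1/97572) = (37057*(1/181) - 40037/10758)/(1/97572) = (37057/181 - 40037/10758)*97572 = (391412509/1947198)*97572 = 6365150221358/324533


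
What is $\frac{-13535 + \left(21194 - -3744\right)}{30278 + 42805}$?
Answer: $\frac{3801}{24361} \approx 0.15603$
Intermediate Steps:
$\frac{-13535 + \left(21194 - -3744\right)}{30278 + 42805} = \frac{-13535 + \left(21194 + 3744\right)}{73083} = \left(-13535 + 24938\right) \frac{1}{73083} = 11403 \cdot \frac{1}{73083} = \frac{3801}{24361}$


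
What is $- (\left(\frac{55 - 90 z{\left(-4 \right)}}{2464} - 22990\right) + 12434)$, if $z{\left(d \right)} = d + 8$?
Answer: $\frac{26010289}{2464} \approx 10556.0$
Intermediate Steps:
$z{\left(d \right)} = 8 + d$
$- (\left(\frac{55 - 90 z{\left(-4 \right)}}{2464} - 22990\right) + 12434) = - (\left(\frac{55 - 90 \left(8 - 4\right)}{2464} - 22990\right) + 12434) = - (\left(\left(55 - 360\right) \frac{1}{2464} - 22990\right) + 12434) = - (\left(\left(-305\right) \frac{1}{2464} - 22990\right) + 12434) = - (\left(- \frac{305}{2464} - 22990\right) + 12434) = - (- \frac{56647665}{2464} + 12434) = \left(-1\right) \left(- \frac{26010289}{2464}\right) = \frac{26010289}{2464}$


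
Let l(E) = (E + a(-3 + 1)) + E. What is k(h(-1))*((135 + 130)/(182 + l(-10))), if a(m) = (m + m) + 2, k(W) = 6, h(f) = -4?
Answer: 159/16 ≈ 9.9375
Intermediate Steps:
a(m) = 2 + 2*m (a(m) = 2*m + 2 = 2 + 2*m)
l(E) = -2 + 2*E (l(E) = (E + (2 + 2*(-3 + 1))) + E = (E + (2 + 2*(-2))) + E = (E + (2 - 4)) + E = (E - 2) + E = (-2 + E) + E = -2 + 2*E)
k(h(-1))*((135 + 130)/(182 + l(-10))) = 6*((135 + 130)/(182 + (-2 + 2*(-10)))) = 6*(265/(182 + (-2 - 20))) = 6*(265/(182 - 22)) = 6*(265/160) = 6*(265*(1/160)) = 6*(53/32) = 159/16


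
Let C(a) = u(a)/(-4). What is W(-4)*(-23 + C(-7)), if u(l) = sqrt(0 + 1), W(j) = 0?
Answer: 0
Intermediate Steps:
u(l) = 1 (u(l) = sqrt(1) = 1)
C(a) = -1/4 (C(a) = 1/(-4) = 1*(-1/4) = -1/4)
W(-4)*(-23 + C(-7)) = 0*(-23 - 1/4) = 0*(-93/4) = 0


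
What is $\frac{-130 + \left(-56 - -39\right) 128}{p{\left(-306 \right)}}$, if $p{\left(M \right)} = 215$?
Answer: $- \frac{2306}{215} \approx -10.726$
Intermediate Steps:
$\frac{-130 + \left(-56 - -39\right) 128}{p{\left(-306 \right)}} = \frac{-130 + \left(-56 - -39\right) 128}{215} = \left(-130 + \left(-56 + 39\right) 128\right) \frac{1}{215} = \left(-130 - 2176\right) \frac{1}{215} = \left(-2306\right) \frac{1}{215} = - \frac{2306}{215}$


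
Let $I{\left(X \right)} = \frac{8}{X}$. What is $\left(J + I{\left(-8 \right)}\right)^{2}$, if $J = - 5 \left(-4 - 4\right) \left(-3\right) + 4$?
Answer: $13689$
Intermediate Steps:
$J = -116$ ($J = - 5 \left(\left(-8\right) \left(-3\right)\right) + 4 = \left(-5\right) 24 + 4 = -120 + 4 = -116$)
$\left(J + I{\left(-8 \right)}\right)^{2} = \left(-116 + \frac{8}{-8}\right)^{2} = \left(-116 + 8 \left(- \frac{1}{8}\right)\right)^{2} = \left(-116 - 1\right)^{2} = \left(-117\right)^{2} = 13689$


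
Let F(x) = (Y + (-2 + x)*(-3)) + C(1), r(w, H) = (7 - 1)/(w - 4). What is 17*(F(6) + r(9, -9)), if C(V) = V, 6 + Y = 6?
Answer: -833/5 ≈ -166.60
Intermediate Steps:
Y = 0 (Y = -6 + 6 = 0)
r(w, H) = 6/(-4 + w)
F(x) = 7 - 3*x (F(x) = (0 + (-2 + x)*(-3)) + 1 = (0 + (6 - 3*x)) + 1 = (6 - 3*x) + 1 = 7 - 3*x)
17*(F(6) + r(9, -9)) = 17*((7 - 3*6) + 6/(-4 + 9)) = 17*((7 - 18) + 6/5) = 17*(-11 + 6*(⅕)) = 17*(-11 + 6/5) = 17*(-49/5) = -833/5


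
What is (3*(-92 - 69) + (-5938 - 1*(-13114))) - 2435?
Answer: 4258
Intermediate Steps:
(3*(-92 - 69) + (-5938 - 1*(-13114))) - 2435 = (3*(-161) + (-5938 + 13114)) - 2435 = (-483 + 7176) - 2435 = 6693 - 2435 = 4258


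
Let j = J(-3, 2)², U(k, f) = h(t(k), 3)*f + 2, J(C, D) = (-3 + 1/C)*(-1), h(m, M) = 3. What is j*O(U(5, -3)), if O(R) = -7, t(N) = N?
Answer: -700/9 ≈ -77.778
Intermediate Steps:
J(C, D) = 3 - 1/C
U(k, f) = 2 + 3*f (U(k, f) = 3*f + 2 = 2 + 3*f)
j = 100/9 (j = (3 - 1/(-3))² = (3 - 1*(-⅓))² = (3 + ⅓)² = (10/3)² = 100/9 ≈ 11.111)
j*O(U(5, -3)) = (100/9)*(-7) = -700/9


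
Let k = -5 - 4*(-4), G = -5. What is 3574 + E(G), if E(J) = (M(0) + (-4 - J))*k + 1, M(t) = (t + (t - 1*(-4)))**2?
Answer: 3762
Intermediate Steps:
M(t) = (4 + 2*t)**2 (M(t) = (t + (t + 4))**2 = (t + (4 + t))**2 = (4 + 2*t)**2)
k = 11 (k = -5 + 16 = 11)
E(J) = 133 - 11*J (E(J) = (4*(2 + 0)**2 + (-4 - J))*11 + 1 = (4*2**2 + (-4 - J))*11 + 1 = (4*4 + (-4 - J))*11 + 1 = (16 + (-4 - J))*11 + 1 = (12 - J)*11 + 1 = (132 - 11*J) + 1 = 133 - 11*J)
3574 + E(G) = 3574 + (133 - 11*(-5)) = 3574 + (133 + 55) = 3574 + 188 = 3762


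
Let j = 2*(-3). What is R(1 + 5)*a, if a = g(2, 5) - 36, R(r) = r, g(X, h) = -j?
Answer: -180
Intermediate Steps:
j = -6
g(X, h) = 6 (g(X, h) = -1*(-6) = 6)
a = -30 (a = 6 - 36 = -30)
R(1 + 5)*a = (1 + 5)*(-30) = 6*(-30) = -180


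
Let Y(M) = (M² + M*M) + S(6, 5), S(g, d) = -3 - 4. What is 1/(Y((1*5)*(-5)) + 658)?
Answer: 1/1901 ≈ 0.00052604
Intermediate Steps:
S(g, d) = -7
Y(M) = -7 + 2*M² (Y(M) = (M² + M*M) - 7 = (M² + M²) - 7 = 2*M² - 7 = -7 + 2*M²)
1/(Y((1*5)*(-5)) + 658) = 1/((-7 + 2*((1*5)*(-5))²) + 658) = 1/((-7 + 2*(5*(-5))²) + 658) = 1/((-7 + 2*(-25)²) + 658) = 1/((-7 + 2*625) + 658) = 1/((-7 + 1250) + 658) = 1/(1243 + 658) = 1/1901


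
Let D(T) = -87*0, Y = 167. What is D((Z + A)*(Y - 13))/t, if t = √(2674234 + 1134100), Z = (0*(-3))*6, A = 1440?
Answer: 0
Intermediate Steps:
Z = 0 (Z = 0*6 = 0)
t = √3808334 ≈ 1951.5
D(T) = 0
D((Z + A)*(Y - 13))/t = 0/(√3808334) = 0*(√3808334/3808334) = 0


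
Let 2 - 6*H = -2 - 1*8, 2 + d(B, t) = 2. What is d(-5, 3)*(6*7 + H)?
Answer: 0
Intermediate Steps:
d(B, t) = 0 (d(B, t) = -2 + 2 = 0)
H = 2 (H = ⅓ - (-2 - 1*8)/6 = ⅓ - (-2 - 8)/6 = ⅓ - ⅙*(-10) = ⅓ + 5/3 = 2)
d(-5, 3)*(6*7 + H) = 0*(6*7 + 2) = 0*(42 + 2) = 0*44 = 0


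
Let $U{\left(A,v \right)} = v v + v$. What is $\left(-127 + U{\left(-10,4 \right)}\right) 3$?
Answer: $-321$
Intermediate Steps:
$U{\left(A,v \right)} = v + v^{2}$ ($U{\left(A,v \right)} = v^{2} + v = v + v^{2}$)
$\left(-127 + U{\left(-10,4 \right)}\right) 3 = \left(-127 + 4 \left(1 + 4\right)\right) 3 = \left(-127 + 4 \cdot 5\right) 3 = \left(-127 + 20\right) 3 = \left(-107\right) 3 = -321$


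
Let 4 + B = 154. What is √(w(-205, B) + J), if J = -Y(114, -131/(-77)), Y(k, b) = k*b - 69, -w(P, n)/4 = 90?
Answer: 9*I*√35497/77 ≈ 22.022*I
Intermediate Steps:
B = 150 (B = -4 + 154 = 150)
w(P, n) = -360 (w(P, n) = -4*90 = -360)
Y(k, b) = -69 + b*k (Y(k, b) = b*k - 69 = -69 + b*k)
J = -9621/77 (J = -(-69 - 131/(-77)*114) = -(-69 - 131*(-1/77)*114) = -(-69 + (131/77)*114) = -(-69 + 14934/77) = -1*9621/77 = -9621/77 ≈ -124.95)
√(w(-205, B) + J) = √(-360 - 9621/77) = √(-37341/77) = 9*I*√35497/77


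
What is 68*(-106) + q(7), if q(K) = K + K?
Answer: -7194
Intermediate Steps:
q(K) = 2*K
68*(-106) + q(7) = 68*(-106) + 2*7 = -7208 + 14 = -7194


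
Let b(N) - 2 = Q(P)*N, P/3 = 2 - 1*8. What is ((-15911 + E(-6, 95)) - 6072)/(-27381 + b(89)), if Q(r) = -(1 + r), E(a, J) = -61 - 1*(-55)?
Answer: 21989/25866 ≈ 0.85011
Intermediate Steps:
P = -18 (P = 3*(2 - 1*8) = 3*(2 - 8) = 3*(-6) = -18)
E(a, J) = -6 (E(a, J) = -61 + 55 = -6)
Q(r) = -1 - r
b(N) = 2 + 17*N (b(N) = 2 + (-1 - 1*(-18))*N = 2 + (-1 + 18)*N = 2 + 17*N)
((-15911 + E(-6, 95)) - 6072)/(-27381 + b(89)) = ((-15911 - 6) - 6072)/(-27381 + (2 + 17*89)) = (-15917 - 6072)/(-27381 + (2 + 1513)) = -21989/(-27381 + 1515) = -21989/(-25866) = -21989*(-1/25866) = 21989/25866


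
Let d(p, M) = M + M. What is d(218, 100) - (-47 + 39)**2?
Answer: 136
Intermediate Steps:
d(p, M) = 2*M
d(218, 100) - (-47 + 39)**2 = 2*100 - (-47 + 39)**2 = 200 - 1*(-8)**2 = 200 - 1*64 = 200 - 64 = 136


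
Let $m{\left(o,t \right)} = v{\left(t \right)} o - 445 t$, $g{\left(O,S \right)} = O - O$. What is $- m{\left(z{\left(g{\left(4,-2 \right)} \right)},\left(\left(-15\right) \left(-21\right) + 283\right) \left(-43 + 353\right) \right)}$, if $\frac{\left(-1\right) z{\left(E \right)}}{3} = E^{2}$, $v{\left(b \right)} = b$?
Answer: $82494100$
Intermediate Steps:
$g{\left(O,S \right)} = 0$
$z{\left(E \right)} = - 3 E^{2}$
$m{\left(o,t \right)} = - 445 t + o t$ ($m{\left(o,t \right)} = t o - 445 t = o t - 445 t = - 445 t + o t$)
$- m{\left(z{\left(g{\left(4,-2 \right)} \right)},\left(\left(-15\right) \left(-21\right) + 283\right) \left(-43 + 353\right) \right)} = - \left(\left(-15\right) \left(-21\right) + 283\right) \left(-43 + 353\right) \left(-445 - 3 \cdot 0^{2}\right) = - \left(315 + 283\right) 310 \left(-445 - 0\right) = - 598 \cdot 310 \left(-445 + 0\right) = - 185380 \left(-445\right) = \left(-1\right) \left(-82494100\right) = 82494100$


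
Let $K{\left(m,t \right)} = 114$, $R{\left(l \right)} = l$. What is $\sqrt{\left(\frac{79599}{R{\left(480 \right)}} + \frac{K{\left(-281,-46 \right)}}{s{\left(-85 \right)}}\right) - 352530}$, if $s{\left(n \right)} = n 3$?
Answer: $\frac{i \sqrt{6517335934}}{136} \approx 593.6 i$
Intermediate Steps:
$s{\left(n \right)} = 3 n$
$\sqrt{\left(\frac{79599}{R{\left(480 \right)}} + \frac{K{\left(-281,-46 \right)}}{s{\left(-85 \right)}}\right) - 352530} = \sqrt{\left(\frac{79599}{480} + \frac{114}{3 \left(-85\right)}\right) - 352530} = \sqrt{\left(79599 \cdot \frac{1}{480} + \frac{114}{-255}\right) - 352530} = \sqrt{\left(\frac{26533}{160} + 114 \left(- \frac{1}{255}\right)\right) - 352530} = \sqrt{\left(\frac{26533}{160} - \frac{38}{85}\right) - 352530} = \sqrt{\frac{89969}{544} - 352530} = \sqrt{- \frac{191686351}{544}} = \frac{i \sqrt{6517335934}}{136}$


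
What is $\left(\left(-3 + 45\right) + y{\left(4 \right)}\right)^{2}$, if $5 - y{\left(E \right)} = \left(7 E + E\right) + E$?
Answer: $121$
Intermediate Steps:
$y{\left(E \right)} = 5 - 9 E$ ($y{\left(E \right)} = 5 - \left(\left(7 E + E\right) + E\right) = 5 - \left(8 E + E\right) = 5 - 9 E$)
$\left(\left(-3 + 45\right) + y{\left(4 \right)}\right)^{2} = \left(\left(-3 + 45\right) + \left(5 - 36\right)\right)^{2} = \left(42 + \left(5 - 36\right)\right)^{2} = \left(42 - 31\right)^{2} = 11^{2} = 121$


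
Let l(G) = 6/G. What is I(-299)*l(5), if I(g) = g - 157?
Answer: -2736/5 ≈ -547.20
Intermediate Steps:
I(g) = -157 + g
I(-299)*l(5) = (-157 - 299)*(6/5) = -2736/5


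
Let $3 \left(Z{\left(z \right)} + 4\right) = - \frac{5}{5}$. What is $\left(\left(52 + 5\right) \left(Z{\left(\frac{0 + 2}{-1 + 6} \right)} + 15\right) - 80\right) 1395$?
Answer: $736560$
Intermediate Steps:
$Z{\left(z \right)} = - \frac{13}{3}$ ($Z{\left(z \right)} = -4 + \frac{\left(-5\right) \frac{1}{5}}{3} = -4 + \frac{1}{3} \left(-1\right) = -4 - \frac{1}{3} = - \frac{13}{3}$)
$\left(\left(52 + 5\right) \left(Z{\left(\frac{0 + 2}{-1 + 6} \right)} + 15\right) - 80\right) 1395 = \left(\left(52 + 5\right) \left(- \frac{13}{3} + 15\right) - 80\right) 1395 = \left(57 \cdot \frac{32}{3} - 80\right) 1395 = \left(608 - 80\right) 1395 = 528 \cdot 1395 = 736560$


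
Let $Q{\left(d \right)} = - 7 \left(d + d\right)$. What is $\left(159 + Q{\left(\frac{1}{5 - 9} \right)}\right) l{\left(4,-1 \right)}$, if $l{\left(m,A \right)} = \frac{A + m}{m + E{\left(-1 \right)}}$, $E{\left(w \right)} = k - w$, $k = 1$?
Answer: $\frac{325}{4} \approx 81.25$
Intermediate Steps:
$Q{\left(d \right)} = - 14 d$ ($Q{\left(d \right)} = - 7 \cdot 2 d = - 14 d$)
$E{\left(w \right)} = 1 - w$
$l{\left(m,A \right)} = \frac{A + m}{2 + m}$ ($l{\left(m,A \right)} = \frac{A + m}{m + \left(1 - -1\right)} = \frac{A + m}{m + \left(1 + 1\right)} = \frac{A + m}{m + 2} = \frac{A + m}{2 + m}$)
$\left(159 + Q{\left(\frac{1}{5 - 9} \right)}\right) l{\left(4,-1 \right)} = \left(159 - \frac{14}{5 - 9}\right) \frac{-1 + 4}{2 + 4} = \left(159 - \frac{14}{-4}\right) \frac{1}{6} \cdot 3 = \left(159 - - \frac{7}{2}\right) \frac{1}{6} \cdot 3 = \left(159 + \frac{7}{2}\right) \frac{1}{2} = \frac{325}{2} \cdot \frac{1}{2} = \frac{325}{4}$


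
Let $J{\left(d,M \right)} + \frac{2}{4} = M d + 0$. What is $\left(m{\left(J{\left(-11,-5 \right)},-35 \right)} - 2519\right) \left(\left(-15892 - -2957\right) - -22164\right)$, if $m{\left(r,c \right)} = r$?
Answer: $- \frac{45489741}{2} \approx -2.2745 \cdot 10^{7}$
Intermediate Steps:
$J{\left(d,M \right)} = - \frac{1}{2} + M d$ ($J{\left(d,M \right)} = - \frac{1}{2} + \left(M d + 0\right) = - \frac{1}{2} + M d$)
$\left(m{\left(J{\left(-11,-5 \right)},-35 \right)} - 2519\right) \left(\left(-15892 - -2957\right) - -22164\right) = \left(\left(- \frac{1}{2} - -55\right) - 2519\right) \left(\left(-15892 - -2957\right) - -22164\right) = \left(\left(- \frac{1}{2} + 55\right) - 2519\right) \left(\left(-15892 + 2957\right) + 22164\right) = \left(\frac{109}{2} - 2519\right) \left(-12935 + 22164\right) = \left(- \frac{4929}{2}\right) 9229 = - \frac{45489741}{2}$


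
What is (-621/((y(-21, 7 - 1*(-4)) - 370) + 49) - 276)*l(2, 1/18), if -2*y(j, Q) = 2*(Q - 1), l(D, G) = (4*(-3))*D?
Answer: 2177640/331 ≈ 6579.0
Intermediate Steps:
l(D, G) = -12*D
y(j, Q) = 1 - Q (y(j, Q) = -(Q - 1) = -(-1 + Q) = -(-2 + 2*Q)/2 = 1 - Q)
(-621/((y(-21, 7 - 1*(-4)) - 370) + 49) - 276)*l(2, 1/18) = (-621/(((1 - (7 - 1*(-4))) - 370) + 49) - 276)*(-12*2) = (-621/(((1 - (7 + 4)) - 370) + 49) - 276)*(-24) = (-621/(((1 - 1*11) - 370) + 49) - 276)*(-24) = (-621/(((1 - 11) - 370) + 49) - 276)*(-24) = (-621/((-10 - 370) + 49) - 276)*(-24) = (-621/(-380 + 49) - 276)*(-24) = (-621/(-331) - 276)*(-24) = (-621*(-1/331) - 276)*(-24) = (621/331 - 276)*(-24) = -90735/331*(-24) = 2177640/331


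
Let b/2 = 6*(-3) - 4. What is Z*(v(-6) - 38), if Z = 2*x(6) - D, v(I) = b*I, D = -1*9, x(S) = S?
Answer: 4746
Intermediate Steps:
D = -9
b = -44 (b = 2*(6*(-3) - 4) = 2*(-18 - 4) = 2*(-22) = -44)
v(I) = -44*I
Z = 21 (Z = 2*6 - 1*(-9) = 12 + 9 = 21)
Z*(v(-6) - 38) = 21*(-44*(-6) - 38) = 21*(264 - 38) = 21*226 = 4746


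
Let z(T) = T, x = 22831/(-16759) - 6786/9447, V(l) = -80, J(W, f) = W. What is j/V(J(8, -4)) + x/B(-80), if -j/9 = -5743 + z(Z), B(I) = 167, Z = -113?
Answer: -29031470929303/44066365985 ≈ -658.81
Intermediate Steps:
x = -109803677/52774091 (x = 22831*(-1/16759) - 6786*1/9447 = -22831/16759 - 2262/3149 = -109803677/52774091 ≈ -2.0806)
j = 52704 (j = -9*(-5743 - 113) = -9*(-5856) = 52704)
j/V(J(8, -4)) + x/B(-80) = 52704/(-80) - 109803677/52774091/167 = 52704*(-1/80) - 109803677/52774091*1/167 = -3294/5 - 109803677/8813273197 = -29031470929303/44066365985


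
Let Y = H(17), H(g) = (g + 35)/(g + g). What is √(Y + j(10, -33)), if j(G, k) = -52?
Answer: I*√14586/17 ≈ 7.1043*I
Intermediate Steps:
H(g) = (35 + g)/(2*g) (H(g) = (35 + g)/((2*g)) = (35 + g)*(1/(2*g)) = (35 + g)/(2*g))
Y = 26/17 (Y = (½)*(35 + 17)/17 = (½)*(1/17)*52 = 26/17 ≈ 1.5294)
√(Y + j(10, -33)) = √(26/17 - 52) = √(-858/17) = I*√14586/17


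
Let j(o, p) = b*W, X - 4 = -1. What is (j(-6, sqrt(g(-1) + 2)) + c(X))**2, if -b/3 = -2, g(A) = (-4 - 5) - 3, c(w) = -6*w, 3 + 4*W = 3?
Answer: 324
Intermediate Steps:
X = 3 (X = 4 - 1 = 3)
W = 0 (W = -3/4 + (1/4)*3 = -3/4 + 3/4 = 0)
g(A) = -12 (g(A) = -9 - 3 = -12)
b = 6 (b = -3*(-2) = 6)
j(o, p) = 0 (j(o, p) = 6*0 = 0)
(j(-6, sqrt(g(-1) + 2)) + c(X))**2 = (0 - 6*3)**2 = (0 - 18)**2 = (-18)**2 = 324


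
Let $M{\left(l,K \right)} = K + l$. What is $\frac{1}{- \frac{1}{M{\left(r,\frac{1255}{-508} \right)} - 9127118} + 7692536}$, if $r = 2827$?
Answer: $\frac{4635141083}{35655989646056996} \approx 1.3 \cdot 10^{-7}$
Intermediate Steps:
$\frac{1}{- \frac{1}{M{\left(r,\frac{1255}{-508} \right)} - 9127118} + 7692536} = \frac{1}{- \frac{1}{\left(\frac{1255}{-508} + 2827\right) - 9127118} + 7692536} = \frac{1}{- \frac{1}{\left(1255 \left(- \frac{1}{508}\right) + 2827\right) - 9127118} + 7692536} = \frac{1}{- \frac{1}{\left(- \frac{1255}{508} + 2827\right) - 9127118} + 7692536} = \frac{1}{- \frac{1}{\frac{1434861}{508} - 9127118} + 7692536} = \frac{1}{- \frac{1}{- \frac{4635141083}{508}} + 7692536} = \frac{1}{\left(-1\right) \left(- \frac{508}{4635141083}\right) + 7692536} = \frac{1}{\frac{508}{4635141083} + 7692536} = \frac{1}{\frac{35655989646056996}{4635141083}} = \frac{4635141083}{35655989646056996}$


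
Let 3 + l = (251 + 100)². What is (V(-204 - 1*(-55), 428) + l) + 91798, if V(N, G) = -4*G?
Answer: 213284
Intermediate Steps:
l = 123198 (l = -3 + (251 + 100)² = -3 + 351² = -3 + 123201 = 123198)
(V(-204 - 1*(-55), 428) + l) + 91798 = (-4*428 + 123198) + 91798 = (-1712 + 123198) + 91798 = 121486 + 91798 = 213284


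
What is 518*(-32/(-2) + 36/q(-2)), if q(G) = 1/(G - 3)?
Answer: -84952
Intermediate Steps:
q(G) = 1/(-3 + G)
518*(-32/(-2) + 36/q(-2)) = 518*(-32/(-2) + 36/(1/(-3 - 2))) = 518*(-32*(-½) + 36/(1/(-5))) = 518*(16 + 36/(-⅕)) = 518*(16 + 36*(-5)) = 518*(16 - 180) = 518*(-164) = -84952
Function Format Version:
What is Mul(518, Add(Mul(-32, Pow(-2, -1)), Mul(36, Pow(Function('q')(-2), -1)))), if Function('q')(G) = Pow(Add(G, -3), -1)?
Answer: -84952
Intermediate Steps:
Function('q')(G) = Pow(Add(-3, G), -1)
Mul(518, Add(Mul(-32, Pow(-2, -1)), Mul(36, Pow(Function('q')(-2), -1)))) = Mul(518, Add(Mul(-32, Pow(-2, -1)), Mul(36, Pow(Pow(Add(-3, -2), -1), -1)))) = Mul(518, Add(Mul(-32, Rational(-1, 2)), Mul(36, Pow(Pow(-5, -1), -1)))) = Mul(518, Add(16, Mul(36, Pow(Rational(-1, 5), -1)))) = Mul(518, Add(16, Mul(36, -5))) = Mul(518, Add(16, -180)) = Mul(518, -164) = -84952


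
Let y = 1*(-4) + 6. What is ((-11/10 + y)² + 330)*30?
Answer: 99243/10 ≈ 9924.3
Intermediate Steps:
y = 2 (y = -4 + 6 = 2)
((-11/10 + y)² + 330)*30 = ((-11/10 + 2)² + 330)*30 = ((9/10)² + 330)*30 = (81/100 + 330)*30 = (33081/100)*30 = 99243/10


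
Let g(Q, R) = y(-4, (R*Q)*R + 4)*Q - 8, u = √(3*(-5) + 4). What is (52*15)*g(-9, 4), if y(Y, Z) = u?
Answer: -6240 - 7020*I*√11 ≈ -6240.0 - 23283.0*I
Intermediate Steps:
u = I*√11 (u = √(-15 + 4) = √(-11) = I*√11 ≈ 3.3166*I)
y(Y, Z) = I*√11
g(Q, R) = -8 + I*Q*√11 (g(Q, R) = (I*√11)*Q - 8 = I*Q*√11 - 8 = -8 + I*Q*√11)
(52*15)*g(-9, 4) = (52*15)*(-8 + I*(-9)*√11) = 780*(-8 - 9*I*√11) = -6240 - 7020*I*√11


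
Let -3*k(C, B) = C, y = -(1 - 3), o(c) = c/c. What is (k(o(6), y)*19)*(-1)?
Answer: 19/3 ≈ 6.3333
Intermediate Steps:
o(c) = 1
y = 2 (y = -1*(-2) = 2)
k(C, B) = -C/3
(k(o(6), y)*19)*(-1) = (-1/3*1*19)*(-1) = -1/3*19*(-1) = -19/3*(-1) = 19/3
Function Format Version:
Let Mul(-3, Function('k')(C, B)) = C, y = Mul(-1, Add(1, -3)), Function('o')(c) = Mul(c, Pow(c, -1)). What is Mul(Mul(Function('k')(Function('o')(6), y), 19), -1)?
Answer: Rational(19, 3) ≈ 6.3333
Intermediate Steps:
Function('o')(c) = 1
y = 2 (y = Mul(-1, -2) = 2)
Function('k')(C, B) = Mul(Rational(-1, 3), C)
Mul(Mul(Function('k')(Function('o')(6), y), 19), -1) = Mul(Mul(Mul(Rational(-1, 3), 1), 19), -1) = Mul(Mul(Rational(-1, 3), 19), -1) = Mul(Rational(-19, 3), -1) = Rational(19, 3)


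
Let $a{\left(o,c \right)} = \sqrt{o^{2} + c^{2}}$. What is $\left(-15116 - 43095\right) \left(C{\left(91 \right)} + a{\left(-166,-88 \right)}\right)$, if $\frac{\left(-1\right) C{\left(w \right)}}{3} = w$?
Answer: $15891603 - 582110 \sqrt{353} \approx 4.9548 \cdot 10^{6}$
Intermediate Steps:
$C{\left(w \right)} = - 3 w$
$a{\left(o,c \right)} = \sqrt{c^{2} + o^{2}}$
$\left(-15116 - 43095\right) \left(C{\left(91 \right)} + a{\left(-166,-88 \right)}\right) = \left(-15116 - 43095\right) \left(\left(-3\right) 91 + \sqrt{\left(-88\right)^{2} + \left(-166\right)^{2}}\right) = - 58211 \left(-273 + \sqrt{7744 + 27556}\right) = - 58211 \left(-273 + \sqrt{35300}\right) = - 58211 \left(-273 + 10 \sqrt{353}\right) = 15891603 - 582110 \sqrt{353}$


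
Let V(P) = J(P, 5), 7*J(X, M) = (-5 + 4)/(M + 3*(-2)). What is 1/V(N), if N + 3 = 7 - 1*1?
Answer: 7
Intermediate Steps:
N = 3 (N = -3 + (7 - 1*1) = -3 + (7 - 1) = -3 + 6 = 3)
J(X, M) = -1/(7*(-6 + M)) (J(X, M) = ((-5 + 4)/(M + 3*(-2)))/7 = (-1/(M - 6))/7 = (-1/(-6 + M))/7 = -1/(7*(-6 + M)))
V(P) = 1/7 (V(P) = -1/(-42 + 7*5) = -1/(-42 + 35) = -1/(-7) = -1*(-1/7) = 1/7)
1/V(N) = 1/(1/7) = 7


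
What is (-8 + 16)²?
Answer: 64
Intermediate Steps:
(-8 + 16)² = 8² = 64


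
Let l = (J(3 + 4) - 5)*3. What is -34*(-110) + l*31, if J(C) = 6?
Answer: 3833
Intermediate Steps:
l = 3 (l = (6 - 5)*3 = 1*3 = 3)
-34*(-110) + l*31 = -34*(-110) + 3*31 = 3740 + 93 = 3833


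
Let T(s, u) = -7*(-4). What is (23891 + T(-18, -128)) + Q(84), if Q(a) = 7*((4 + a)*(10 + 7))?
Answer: 34391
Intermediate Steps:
T(s, u) = 28
Q(a) = 476 + 119*a (Q(a) = 7*((4 + a)*17) = 7*(68 + 17*a) = 476 + 119*a)
(23891 + T(-18, -128)) + Q(84) = (23891 + 28) + (476 + 119*84) = 23919 + (476 + 9996) = 23919 + 10472 = 34391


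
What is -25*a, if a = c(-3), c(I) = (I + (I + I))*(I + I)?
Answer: -1350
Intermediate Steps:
c(I) = 6*I² (c(I) = (I + 2*I)*(2*I) = (3*I)*(2*I) = 6*I²)
a = 54 (a = 6*(-3)² = 6*9 = 54)
-25*a = -25*54 = -1350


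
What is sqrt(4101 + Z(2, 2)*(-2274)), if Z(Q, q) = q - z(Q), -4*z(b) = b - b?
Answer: I*sqrt(447) ≈ 21.142*I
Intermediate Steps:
z(b) = 0 (z(b) = -(b - b)/4 = -1/4*0 = 0)
Z(Q, q) = q (Z(Q, q) = q - 1*0 = q + 0 = q)
sqrt(4101 + Z(2, 2)*(-2274)) = sqrt(4101 + 2*(-2274)) = sqrt(4101 - 4548) = sqrt(-447) = I*sqrt(447)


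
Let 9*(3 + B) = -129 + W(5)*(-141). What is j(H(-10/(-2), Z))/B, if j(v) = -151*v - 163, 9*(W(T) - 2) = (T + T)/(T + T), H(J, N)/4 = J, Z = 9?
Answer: 85941/1361 ≈ 63.146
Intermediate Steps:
H(J, N) = 4*J
W(T) = 19/9 (W(T) = 2 + ((T + T)/(T + T))/9 = 2 + ((2*T)/((2*T)))/9 = 2 + ((2*T)*(1/(2*T)))/9 = 2 + (1/9)*1 = 2 + 1/9 = 19/9)
j(v) = -163 - 151*v
B = -1361/27 (B = -3 + (-129 + (19/9)*(-141))/9 = -3 + (-129 - 893/3)/9 = -3 + (1/9)*(-1280/3) = -3 - 1280/27 = -1361/27 ≈ -50.407)
j(H(-10/(-2), Z))/B = (-163 - 604*(-10/(-2)))/(-1361/27) = (-163 - 604*(-10*(-1/2)))*(-27/1361) = (-163 - 604*5)*(-27/1361) = (-163 - 151*20)*(-27/1361) = (-163 - 3020)*(-27/1361) = -3183*(-27/1361) = 85941/1361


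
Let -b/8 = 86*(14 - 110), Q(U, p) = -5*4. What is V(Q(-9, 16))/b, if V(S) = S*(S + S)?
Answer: 25/2064 ≈ 0.012112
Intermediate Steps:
Q(U, p) = -20
V(S) = 2*S² (V(S) = S*(2*S) = 2*S²)
b = 66048 (b = -688*(14 - 110) = -688*(-96) = -8*(-8256) = 66048)
V(Q(-9, 16))/b = (2*(-20)²)/66048 = (2*400)*(1/66048) = 800*(1/66048) = 25/2064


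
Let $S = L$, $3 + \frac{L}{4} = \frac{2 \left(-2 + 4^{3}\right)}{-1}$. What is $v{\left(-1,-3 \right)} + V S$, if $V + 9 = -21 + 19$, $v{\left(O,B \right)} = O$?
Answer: $5587$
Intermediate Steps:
$V = -11$ ($V = -9 + \left(-21 + 19\right) = -9 - 2 = -11$)
$L = -508$ ($L = -12 + 4 \frac{2 \left(-2 + 4^{3}\right)}{-1} = -12 + 4 \cdot 2 \left(-2 + 64\right) \left(-1\right) = -12 + 4 \cdot 2 \cdot 62 \left(-1\right) = -12 + 4 \cdot 124 \left(-1\right) = -12 + 4 \left(-124\right) = -12 - 496 = -508$)
$S = -508$
$v{\left(-1,-3 \right)} + V S = -1 - -5588 = -1 + 5588 = 5587$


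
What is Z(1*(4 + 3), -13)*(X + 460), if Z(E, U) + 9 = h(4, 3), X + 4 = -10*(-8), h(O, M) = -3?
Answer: -6432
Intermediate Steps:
X = 76 (X = -4 - 10*(-8) = -4 + 80 = 76)
Z(E, U) = -12 (Z(E, U) = -9 - 3 = -12)
Z(1*(4 + 3), -13)*(X + 460) = -12*(76 + 460) = -12*536 = -6432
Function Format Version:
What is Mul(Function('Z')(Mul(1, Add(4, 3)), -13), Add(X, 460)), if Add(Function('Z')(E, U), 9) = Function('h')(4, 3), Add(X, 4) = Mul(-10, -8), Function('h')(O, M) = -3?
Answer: -6432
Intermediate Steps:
X = 76 (X = Add(-4, Mul(-10, -8)) = Add(-4, 80) = 76)
Function('Z')(E, U) = -12 (Function('Z')(E, U) = Add(-9, -3) = -12)
Mul(Function('Z')(Mul(1, Add(4, 3)), -13), Add(X, 460)) = Mul(-12, Add(76, 460)) = Mul(-12, 536) = -6432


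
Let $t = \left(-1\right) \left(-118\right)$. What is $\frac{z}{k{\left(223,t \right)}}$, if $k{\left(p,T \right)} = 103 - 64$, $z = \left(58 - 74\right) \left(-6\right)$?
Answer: $\frac{32}{13} \approx 2.4615$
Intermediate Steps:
$t = 118$
$z = 96$ ($z = \left(58 - 74\right) \left(-6\right) = \left(-16\right) \left(-6\right) = 96$)
$k{\left(p,T \right)} = 39$ ($k{\left(p,T \right)} = 103 - 64 = 39$)
$\frac{z}{k{\left(223,t \right)}} = \frac{96}{39} = 96 \cdot \frac{1}{39} = \frac{32}{13}$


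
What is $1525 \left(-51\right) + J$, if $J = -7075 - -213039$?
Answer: $128189$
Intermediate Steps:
$J = 205964$ ($J = -7075 + 213039 = 205964$)
$1525 \left(-51\right) + J = 1525 \left(-51\right) + 205964 = -77775 + 205964 = 128189$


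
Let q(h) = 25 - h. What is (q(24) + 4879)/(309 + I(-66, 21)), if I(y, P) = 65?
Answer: 2440/187 ≈ 13.048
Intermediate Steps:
(q(24) + 4879)/(309 + I(-66, 21)) = ((25 - 1*24) + 4879)/(309 + 65) = ((25 - 24) + 4879)/374 = (1 + 4879)*(1/374) = 4880*(1/374) = 2440/187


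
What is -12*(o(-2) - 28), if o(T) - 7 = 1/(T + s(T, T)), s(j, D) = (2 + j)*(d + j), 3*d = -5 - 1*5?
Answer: 258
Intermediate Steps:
d = -10/3 (d = (-5 - 1*5)/3 = (-5 - 5)/3 = (⅓)*(-10) = -10/3 ≈ -3.3333)
s(j, D) = (2 + j)*(-10/3 + j)
o(T) = 7 + 1/(-20/3 + T² - T/3) (o(T) = 7 + 1/(T + (-20/3 + T² - 4*T/3)) = 7 + 1/(-20/3 + T² - T/3))
-12*(o(-2) - 28) = -12*((137 - 21*(-2)² + 7*(-2))/(20 - 2 - 3*(-2)²) - 28) = -12*((137 - 21*4 - 14)/(20 - 2 - 3*4) - 28) = -12*((137 - 84 - 14)/(20 - 2 - 12) - 28) = -12*(39/6 - 28) = -12*((⅙)*39 - 28) = -12*(13/2 - 28) = -12*(-43/2) = 258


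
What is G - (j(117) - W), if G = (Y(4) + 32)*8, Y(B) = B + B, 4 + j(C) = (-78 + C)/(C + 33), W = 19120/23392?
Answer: 5931286/18275 ≈ 324.56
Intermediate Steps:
W = 1195/1462 (W = 19120*(1/23392) = 1195/1462 ≈ 0.81737)
j(C) = -4 + (-78 + C)/(33 + C) (j(C) = -4 + (-78 + C)/(C + 33) = -4 + (-78 + C)/(33 + C))
Y(B) = 2*B
G = 320 (G = (2*4 + 32)*8 = (8 + 32)*8 = 40*8 = 320)
G - (j(117) - W) = 320 - (3*(-70 - 1*117)/(33 + 117) - 1*1195/1462) = 320 - (3*(-70 - 117)/150 - 1195/1462) = 320 - (3*(1/150)*(-187) - 1195/1462) = 320 - (-187/50 - 1195/1462) = 320 - 1*(-83286/18275) = 320 + 83286/18275 = 5931286/18275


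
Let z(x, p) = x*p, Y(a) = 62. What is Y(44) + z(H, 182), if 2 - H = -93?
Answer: 17352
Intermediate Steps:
H = 95 (H = 2 - 1*(-93) = 2 + 93 = 95)
z(x, p) = p*x
Y(44) + z(H, 182) = 62 + 182*95 = 62 + 17290 = 17352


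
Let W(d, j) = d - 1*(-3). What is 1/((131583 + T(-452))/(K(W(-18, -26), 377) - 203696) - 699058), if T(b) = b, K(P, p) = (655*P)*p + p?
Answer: -558192/390208601869 ≈ -1.4305e-6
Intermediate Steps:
W(d, j) = 3 + d (W(d, j) = d + 3 = 3 + d)
K(P, p) = p + 655*P*p (K(P, p) = 655*P*p + p = p + 655*P*p)
1/((131583 + T(-452))/(K(W(-18, -26), 377) - 203696) - 699058) = 1/((131583 - 452)/(377*(1 + 655*(3 - 18)) - 203696) - 699058) = 1/(131131/(377*(1 + 655*(-15)) - 203696) - 699058) = 1/(131131/(377*(1 - 9825) - 203696) - 699058) = 1/(131131/(377*(-9824) - 203696) - 699058) = 1/(131131/(-3703648 - 203696) - 699058) = 1/(131131/(-3907344) - 699058) = 1/(131131*(-1/3907344) - 699058) = 1/(-18733/558192 - 699058) = 1/(-390208601869/558192) = -558192/390208601869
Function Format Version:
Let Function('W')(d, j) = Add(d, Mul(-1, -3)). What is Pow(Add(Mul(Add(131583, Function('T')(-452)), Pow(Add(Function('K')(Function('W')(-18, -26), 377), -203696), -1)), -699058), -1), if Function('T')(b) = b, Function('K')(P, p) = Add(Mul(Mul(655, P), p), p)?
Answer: Rational(-558192, 390208601869) ≈ -1.4305e-6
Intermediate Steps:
Function('W')(d, j) = Add(3, d) (Function('W')(d, j) = Add(d, 3) = Add(3, d))
Function('K')(P, p) = Add(p, Mul(655, P, p)) (Function('K')(P, p) = Add(Mul(655, P, p), p) = Add(p, Mul(655, P, p)))
Pow(Add(Mul(Add(131583, Function('T')(-452)), Pow(Add(Function('K')(Function('W')(-18, -26), 377), -203696), -1)), -699058), -1) = Pow(Add(Mul(Add(131583, -452), Pow(Add(Mul(377, Add(1, Mul(655, Add(3, -18)))), -203696), -1)), -699058), -1) = Pow(Add(Mul(131131, Pow(Add(Mul(377, Add(1, Mul(655, -15))), -203696), -1)), -699058), -1) = Pow(Add(Mul(131131, Pow(Add(Mul(377, Add(1, -9825)), -203696), -1)), -699058), -1) = Pow(Add(Mul(131131, Pow(Add(Mul(377, -9824), -203696), -1)), -699058), -1) = Pow(Add(Mul(131131, Pow(Add(-3703648, -203696), -1)), -699058), -1) = Pow(Add(Mul(131131, Pow(-3907344, -1)), -699058), -1) = Pow(Add(Mul(131131, Rational(-1, 3907344)), -699058), -1) = Pow(Add(Rational(-18733, 558192), -699058), -1) = Pow(Rational(-390208601869, 558192), -1) = Rational(-558192, 390208601869)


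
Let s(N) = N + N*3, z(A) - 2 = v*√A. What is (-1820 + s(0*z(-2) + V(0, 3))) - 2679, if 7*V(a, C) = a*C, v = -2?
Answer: -4499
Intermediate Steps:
z(A) = 2 - 2*√A
V(a, C) = C*a/7 (V(a, C) = (a*C)/7 = (C*a)/7 = C*a/7)
s(N) = 4*N (s(N) = N + 3*N = 4*N)
(-1820 + s(0*z(-2) + V(0, 3))) - 2679 = (-1820 + 4*(0*(2 - 2*I*√2) + (⅐)*3*0)) - 2679 = (-1820 + 4*(0*(2 - 2*I*√2) + 0)) - 2679 = (-1820 + 4*(0 + 0)) - 2679 = (-1820 + 4*0) - 2679 = (-1820 + 0) - 2679 = -1820 - 2679 = -4499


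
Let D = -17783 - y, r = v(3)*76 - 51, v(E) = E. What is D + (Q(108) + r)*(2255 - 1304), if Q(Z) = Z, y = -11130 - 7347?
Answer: 271729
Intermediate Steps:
y = -18477
r = 177 (r = 3*76 - 51 = 228 - 51 = 177)
D = 694 (D = -17783 - 1*(-18477) = -17783 + 18477 = 694)
D + (Q(108) + r)*(2255 - 1304) = 694 + (108 + 177)*(2255 - 1304) = 694 + 285*951 = 694 + 271035 = 271729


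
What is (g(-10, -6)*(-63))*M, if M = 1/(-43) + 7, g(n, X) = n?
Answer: 189000/43 ≈ 4395.4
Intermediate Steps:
M = 300/43 (M = -1/43 + 7 = 300/43 ≈ 6.9767)
(g(-10, -6)*(-63))*M = -10*(-63)*(300/43) = 630*(300/43) = 189000/43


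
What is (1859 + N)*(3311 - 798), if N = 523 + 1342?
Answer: 9358412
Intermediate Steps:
N = 1865
(1859 + N)*(3311 - 798) = (1859 + 1865)*(3311 - 798) = 3724*2513 = 9358412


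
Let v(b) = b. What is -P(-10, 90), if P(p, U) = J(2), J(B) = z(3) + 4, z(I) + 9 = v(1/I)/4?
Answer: 59/12 ≈ 4.9167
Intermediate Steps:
z(I) = -9 + 1/(4*I) (z(I) = -9 + 1/(I*4) = -9 + (1/4)/I = -9 + 1/(4*I))
J(B) = -59/12 (J(B) = (-9 + (1/4)/3) + 4 = (-9 + (1/4)*(1/3)) + 4 = (-9 + 1/12) + 4 = -107/12 + 4 = -59/12)
P(p, U) = -59/12
-P(-10, 90) = -1*(-59/12) = 59/12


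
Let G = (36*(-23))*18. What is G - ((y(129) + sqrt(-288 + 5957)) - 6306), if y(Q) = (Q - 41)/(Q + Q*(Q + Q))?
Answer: -287267866/33411 - sqrt(5669) ≈ -8673.3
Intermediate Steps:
y(Q) = (-41 + Q)/(Q + 2*Q**2) (y(Q) = (-41 + Q)/(Q + Q*(2*Q)) = (-41 + Q)/(Q + 2*Q**2))
G = -14904 (G = -828*18 = -14904)
G - ((y(129) + sqrt(-288 + 5957)) - 6306) = -14904 - (((-41 + 129)/(129*(1 + 2*129)) + sqrt(-288 + 5957)) - 6306) = -14904 - (((1/129)*88/(1 + 258) + sqrt(5669)) - 6306) = -14904 - (((1/129)*88/259 + sqrt(5669)) - 6306) = -14904 - (((1/129)*(1/259)*88 + sqrt(5669)) - 6306) = -14904 - ((88/33411 + sqrt(5669)) - 6306) = -14904 - (-210689678/33411 + sqrt(5669)) = -14904 + (210689678/33411 - sqrt(5669)) = -287267866/33411 - sqrt(5669)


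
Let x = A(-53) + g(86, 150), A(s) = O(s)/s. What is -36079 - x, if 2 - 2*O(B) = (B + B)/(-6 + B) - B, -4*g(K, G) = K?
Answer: -112753360/3127 ≈ -36058.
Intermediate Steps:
g(K, G) = -K/4
O(B) = 1 + B/2 - B/(-6 + B) (O(B) = 1 - ((B + B)/(-6 + B) - B)/2 = 1 - ((2*B)/(-6 + B) - B)/2 = 1 - (2*B/(-6 + B) - B)/2 = 1 - (-B + 2*B/(-6 + B))/2 = 1 + (B/2 - B/(-6 + B)) = 1 + B/2 - B/(-6 + B))
A(s) = (-12 + s² - 6*s)/(2*s*(-6 + s)) (A(s) = ((-12 + s² - 6*s)/(2*(-6 + s)))/s = (-12 + s² - 6*s)/(2*s*(-6 + s)))
x = -65673/3127 (x = (½)*(-12 + (-53)² - 6*(-53))/(-53*(-6 - 53)) - ¼*86 = (½)*(-1/53)*(-12 + 2809 + 318)/(-59) - 43/2 = (½)*(-1/53)*(-1/59)*3115 - 43/2 = 3115/6254 - 43/2 = -65673/3127 ≈ -21.002)
-36079 - x = -36079 - 1*(-65673/3127) = -36079 + 65673/3127 = -112753360/3127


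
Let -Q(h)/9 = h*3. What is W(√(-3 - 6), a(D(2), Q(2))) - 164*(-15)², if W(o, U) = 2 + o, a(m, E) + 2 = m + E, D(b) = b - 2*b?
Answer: -36898 + 3*I ≈ -36898.0 + 3.0*I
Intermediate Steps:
Q(h) = -27*h (Q(h) = -9*h*3 = -27*h)
D(b) = -b
a(m, E) = -2 + E + m (a(m, E) = -2 + (m + E) = -2 + (E + m) = -2 + E + m)
W(√(-3 - 6), a(D(2), Q(2))) - 164*(-15)² = (2 + √(-3 - 6)) - 164*(-15)² = (2 + √(-9)) - 164*225 = (2 + 3*I) - 36900 = -36898 + 3*I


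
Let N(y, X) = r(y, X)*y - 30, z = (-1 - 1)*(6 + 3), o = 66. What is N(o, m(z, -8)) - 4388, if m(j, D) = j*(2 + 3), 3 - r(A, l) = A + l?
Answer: -2636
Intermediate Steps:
z = -18 (z = -2*9 = -18)
r(A, l) = 3 - A - l (r(A, l) = 3 - (A + l) = 3 + (-A - l) = 3 - A - l)
m(j, D) = 5*j (m(j, D) = j*5 = 5*j)
N(y, X) = -30 + y*(3 - X - y) (N(y, X) = (3 - y - X)*y - 30 = (3 - X - y)*y - 30 = y*(3 - X - y) - 30 = -30 + y*(3 - X - y))
N(o, m(z, -8)) - 4388 = (-30 - 1*66*(-3 + 5*(-18) + 66)) - 4388 = (-30 - 1*66*(-3 - 90 + 66)) - 4388 = (-30 - 1*66*(-27)) - 4388 = (-30 + 1782) - 4388 = 1752 - 4388 = -2636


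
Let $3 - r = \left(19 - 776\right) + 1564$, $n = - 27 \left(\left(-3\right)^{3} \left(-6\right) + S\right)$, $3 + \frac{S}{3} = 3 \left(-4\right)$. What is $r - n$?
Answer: $2355$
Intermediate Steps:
$S = -45$ ($S = -9 + 3 \cdot 3 \left(-4\right) = -9 + 3 \left(-12\right) = -9 - 36 = -45$)
$n = -3159$ ($n = - 27 \left(\left(-3\right)^{3} \left(-6\right) - 45\right) = - 27 \left(\left(-27\right) \left(-6\right) - 45\right) = - 27 \left(162 - 45\right) = \left(-27\right) 117 = -3159$)
$r = -804$ ($r = 3 - \left(\left(19 - 776\right) + 1564\right) = 3 - \left(-757 + 1564\right) = 3 - 807 = -804$)
$r - n = -804 - -3159 = -804 + 3159 = 2355$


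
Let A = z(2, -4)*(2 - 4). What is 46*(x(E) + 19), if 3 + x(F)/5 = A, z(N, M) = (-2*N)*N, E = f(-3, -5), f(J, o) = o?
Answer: 3864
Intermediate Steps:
E = -5
z(N, M) = -2*N**2
A = 16 (A = (-2*2**2)*(2 - 4) = -2*4*(-2) = -8*(-2) = 16)
x(F) = 65 (x(F) = -15 + 5*16 = -15 + 80 = 65)
46*(x(E) + 19) = 46*(65 + 19) = 46*84 = 3864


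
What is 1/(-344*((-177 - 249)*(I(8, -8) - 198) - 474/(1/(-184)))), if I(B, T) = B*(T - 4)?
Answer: -1/73086240 ≈ -1.3682e-8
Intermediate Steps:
I(B, T) = B*(-4 + T)
1/(-344*((-177 - 249)*(I(8, -8) - 198) - 474/(1/(-184)))) = 1/(-344*((-177 - 249)*(8*(-4 - 8) - 198) - 474/(1/(-184)))) = 1/(-344*(-426*(8*(-12) - 198) - 474/(-1/184))) = 1/(-344*(-426*(-96 - 198) - 474*(-184))) = 1/(-344*(-426*(-294) + 87216)) = 1/(-344*(125244 + 87216)) = 1/(-344*212460) = 1/(-73086240) = -1/73086240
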